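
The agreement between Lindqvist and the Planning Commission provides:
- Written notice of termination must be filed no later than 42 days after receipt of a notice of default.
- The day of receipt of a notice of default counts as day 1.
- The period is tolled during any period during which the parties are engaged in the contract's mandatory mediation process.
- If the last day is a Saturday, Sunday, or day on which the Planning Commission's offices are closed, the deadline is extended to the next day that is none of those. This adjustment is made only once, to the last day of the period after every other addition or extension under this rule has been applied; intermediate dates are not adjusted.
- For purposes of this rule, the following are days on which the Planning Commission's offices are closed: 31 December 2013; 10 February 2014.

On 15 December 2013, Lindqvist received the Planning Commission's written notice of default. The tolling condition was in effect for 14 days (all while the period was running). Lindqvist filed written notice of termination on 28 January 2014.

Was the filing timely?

Yes

Counting 15 December 2013 as day 1, day 42 is January 25, 2014.
Tolling adds 14 days: January 25, 2014 + 14 days = February 8, 2014.
February 8, 2014 is Saturday; February 9, 2014 is Sunday; February 10, 2014 is a listed holiday. The next qualifying day is February 11, 2014.
The deadline is February 11, 2014; the filing on January 28, 2014 is on or before that date.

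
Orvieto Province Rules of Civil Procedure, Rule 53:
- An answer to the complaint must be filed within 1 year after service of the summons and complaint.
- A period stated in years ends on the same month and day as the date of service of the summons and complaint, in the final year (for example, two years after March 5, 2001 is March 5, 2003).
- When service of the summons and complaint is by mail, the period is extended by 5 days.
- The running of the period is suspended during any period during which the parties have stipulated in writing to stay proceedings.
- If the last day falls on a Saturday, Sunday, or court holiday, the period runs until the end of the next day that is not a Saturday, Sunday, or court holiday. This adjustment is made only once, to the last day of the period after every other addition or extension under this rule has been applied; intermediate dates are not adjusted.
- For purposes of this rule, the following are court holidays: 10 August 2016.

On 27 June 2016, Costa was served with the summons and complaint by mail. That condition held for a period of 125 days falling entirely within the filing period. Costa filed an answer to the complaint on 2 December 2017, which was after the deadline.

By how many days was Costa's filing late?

1 year after 27 June 2016 is June 27, 2017.
Service was by mail, adding 5 days: June 27, 2017 + 5 days = July 2, 2017.
Tolling adds 125 days: July 2, 2017 + 125 days = November 4, 2017.
November 4, 2017 is Saturday; November 5, 2017 is Sunday. The next qualifying day is November 6, 2017.
The deadline is November 6, 2017; from November 6, 2017 to December 2, 2017 is 26 days.

26 days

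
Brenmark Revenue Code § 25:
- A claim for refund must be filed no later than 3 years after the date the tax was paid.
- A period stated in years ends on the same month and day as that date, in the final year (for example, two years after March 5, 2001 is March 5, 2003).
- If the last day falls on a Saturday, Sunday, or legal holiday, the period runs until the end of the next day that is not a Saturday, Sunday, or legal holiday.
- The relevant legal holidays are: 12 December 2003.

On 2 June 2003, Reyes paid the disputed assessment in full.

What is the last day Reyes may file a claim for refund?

3 years after 2 June 2003 is June 2, 2006.
June 2, 2006 is a Friday and not a legal holiday, so no extension applies.

June 2, 2006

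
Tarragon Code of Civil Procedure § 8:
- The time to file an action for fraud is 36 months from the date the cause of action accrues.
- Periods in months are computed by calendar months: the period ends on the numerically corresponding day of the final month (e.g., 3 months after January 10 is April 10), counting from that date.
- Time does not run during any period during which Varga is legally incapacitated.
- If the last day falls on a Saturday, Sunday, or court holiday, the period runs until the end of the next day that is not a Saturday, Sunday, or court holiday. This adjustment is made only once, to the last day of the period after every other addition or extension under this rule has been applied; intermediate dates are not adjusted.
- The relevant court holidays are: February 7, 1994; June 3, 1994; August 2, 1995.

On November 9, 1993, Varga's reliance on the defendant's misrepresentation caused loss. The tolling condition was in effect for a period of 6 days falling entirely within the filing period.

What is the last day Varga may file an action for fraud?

November 15, 1996

36 months after November 9, 1993 is November 9, 1996.
Tolling adds 6 days: November 9, 1996 + 6 days = November 15, 1996.
November 15, 1996 is a Friday and not a court holiday, so no extension applies.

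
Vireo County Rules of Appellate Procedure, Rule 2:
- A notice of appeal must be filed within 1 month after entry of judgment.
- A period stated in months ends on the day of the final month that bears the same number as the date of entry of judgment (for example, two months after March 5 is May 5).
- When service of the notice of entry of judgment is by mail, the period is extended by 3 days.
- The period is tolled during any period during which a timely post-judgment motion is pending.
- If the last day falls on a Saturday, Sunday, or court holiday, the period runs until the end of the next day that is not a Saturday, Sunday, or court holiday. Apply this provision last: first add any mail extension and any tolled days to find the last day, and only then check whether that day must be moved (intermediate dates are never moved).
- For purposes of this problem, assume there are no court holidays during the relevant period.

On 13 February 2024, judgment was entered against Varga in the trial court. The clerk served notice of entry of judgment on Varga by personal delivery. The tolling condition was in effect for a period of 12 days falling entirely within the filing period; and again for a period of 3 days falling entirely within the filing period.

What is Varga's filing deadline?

March 28, 2024

1 month after 13 February 2024 is March 13, 2024.
Service was not by mail, so no mail extension applies.
Tolling adds 12 days: March 13, 2024 + 12 days = March 25, 2024.
Tolling adds 3 days: March 25, 2024 + 3 days = March 28, 2024.
March 28, 2024 is a Thursday and not a court holiday, so no extension applies.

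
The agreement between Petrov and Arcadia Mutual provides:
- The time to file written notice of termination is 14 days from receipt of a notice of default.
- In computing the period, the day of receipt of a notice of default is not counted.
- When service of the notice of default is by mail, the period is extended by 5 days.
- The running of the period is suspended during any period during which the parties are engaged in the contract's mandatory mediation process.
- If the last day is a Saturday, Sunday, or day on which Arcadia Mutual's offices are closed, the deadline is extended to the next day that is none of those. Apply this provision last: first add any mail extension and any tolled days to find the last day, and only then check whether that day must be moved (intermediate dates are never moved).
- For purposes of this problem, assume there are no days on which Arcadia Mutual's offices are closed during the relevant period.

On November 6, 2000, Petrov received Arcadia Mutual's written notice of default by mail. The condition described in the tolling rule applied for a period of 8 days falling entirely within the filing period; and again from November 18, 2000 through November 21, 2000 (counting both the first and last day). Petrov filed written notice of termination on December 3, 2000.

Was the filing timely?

14 days after November 6, 2000 is November 20, 2000.
Service was by mail, adding 5 days: November 20, 2000 + 5 days = November 25, 2000.
Tolling adds 8 days: November 25, 2000 + 8 days = December 3, 2000.
From November 18, 2000 through November 21, 2000 inclusive is 4 days; tolling adds 4 days: December 3, 2000 + 4 days = December 7, 2000.
December 7, 2000 is a Thursday and not a day on which Arcadia Mutual's offices are closed, so no extension applies.
The deadline is December 7, 2000; the filing on December 3, 2000 is on or before that date.

Yes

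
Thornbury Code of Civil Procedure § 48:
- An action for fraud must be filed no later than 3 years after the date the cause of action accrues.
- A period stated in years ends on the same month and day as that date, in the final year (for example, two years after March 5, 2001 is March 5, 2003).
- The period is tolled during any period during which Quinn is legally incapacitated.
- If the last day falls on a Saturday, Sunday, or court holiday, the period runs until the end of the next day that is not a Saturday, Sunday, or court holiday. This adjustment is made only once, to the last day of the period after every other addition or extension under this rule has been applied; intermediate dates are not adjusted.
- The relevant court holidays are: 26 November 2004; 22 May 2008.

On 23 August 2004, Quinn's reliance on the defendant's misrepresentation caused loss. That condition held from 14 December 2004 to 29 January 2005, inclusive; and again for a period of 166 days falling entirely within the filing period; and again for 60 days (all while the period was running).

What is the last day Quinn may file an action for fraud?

May 23, 2008

3 years after 23 August 2004 is August 23, 2007.
From December 14, 2004 through January 29, 2005 inclusive is 47 days; tolling adds 47 days: August 23, 2007 + 47 days = October 9, 2007.
Tolling adds 166 days: October 9, 2007 + 166 days = March 23, 2008.
Tolling adds 60 days: March 23, 2008 + 60 days = May 22, 2008.
May 22, 2008 is a listed holiday. The next qualifying day is May 23, 2008.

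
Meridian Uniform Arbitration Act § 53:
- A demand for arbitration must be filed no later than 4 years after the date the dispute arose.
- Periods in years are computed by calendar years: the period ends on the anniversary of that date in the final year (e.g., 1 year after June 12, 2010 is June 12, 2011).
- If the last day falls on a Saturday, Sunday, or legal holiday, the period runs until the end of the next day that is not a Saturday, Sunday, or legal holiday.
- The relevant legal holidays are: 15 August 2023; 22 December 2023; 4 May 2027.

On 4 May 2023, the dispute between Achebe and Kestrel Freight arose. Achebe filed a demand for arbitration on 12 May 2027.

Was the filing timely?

No

4 years after 4 May 2023 is May 4, 2027.
May 4, 2027 is a listed holiday. The next qualifying day is May 5, 2027.
The deadline is May 5, 2027; the filing on May 12, 2027 is after that date.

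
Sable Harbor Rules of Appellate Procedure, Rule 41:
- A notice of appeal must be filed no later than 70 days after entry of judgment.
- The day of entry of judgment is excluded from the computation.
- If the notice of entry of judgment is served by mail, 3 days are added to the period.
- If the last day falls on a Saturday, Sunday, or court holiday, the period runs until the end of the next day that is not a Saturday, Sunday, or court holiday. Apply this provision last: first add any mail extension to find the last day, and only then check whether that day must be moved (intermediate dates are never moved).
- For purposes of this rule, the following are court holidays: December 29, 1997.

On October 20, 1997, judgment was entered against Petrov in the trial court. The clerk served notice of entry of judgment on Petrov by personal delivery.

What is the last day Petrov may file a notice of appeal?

December 30, 1997

70 days after October 20, 1997 is December 29, 1997.
Service was not by mail, so no mail extension applies.
December 29, 1997 is a listed holiday. The next qualifying day is December 30, 1997.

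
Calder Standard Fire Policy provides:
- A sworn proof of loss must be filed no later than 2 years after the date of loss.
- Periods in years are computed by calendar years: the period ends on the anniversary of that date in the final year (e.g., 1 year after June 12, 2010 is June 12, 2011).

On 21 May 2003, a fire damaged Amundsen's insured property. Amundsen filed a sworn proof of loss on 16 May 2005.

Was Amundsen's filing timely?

2 years after 21 May 2003 is May 21, 2005.
The deadline is May 21, 2005; the filing on May 16, 2005 is on or before that date.

Yes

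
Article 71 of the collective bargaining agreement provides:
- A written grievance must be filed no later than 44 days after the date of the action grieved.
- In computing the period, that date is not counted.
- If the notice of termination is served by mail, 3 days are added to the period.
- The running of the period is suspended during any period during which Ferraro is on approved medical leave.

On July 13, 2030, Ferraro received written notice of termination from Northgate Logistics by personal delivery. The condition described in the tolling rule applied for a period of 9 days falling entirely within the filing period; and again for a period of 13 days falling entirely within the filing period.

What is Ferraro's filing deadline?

44 days after July 13, 2030 is August 26, 2030.
Service was not by mail, so no mail extension applies.
Tolling adds 9 days: August 26, 2030 + 9 days = September 4, 2030.
Tolling adds 13 days: September 4, 2030 + 13 days = September 17, 2030.

September 17, 2030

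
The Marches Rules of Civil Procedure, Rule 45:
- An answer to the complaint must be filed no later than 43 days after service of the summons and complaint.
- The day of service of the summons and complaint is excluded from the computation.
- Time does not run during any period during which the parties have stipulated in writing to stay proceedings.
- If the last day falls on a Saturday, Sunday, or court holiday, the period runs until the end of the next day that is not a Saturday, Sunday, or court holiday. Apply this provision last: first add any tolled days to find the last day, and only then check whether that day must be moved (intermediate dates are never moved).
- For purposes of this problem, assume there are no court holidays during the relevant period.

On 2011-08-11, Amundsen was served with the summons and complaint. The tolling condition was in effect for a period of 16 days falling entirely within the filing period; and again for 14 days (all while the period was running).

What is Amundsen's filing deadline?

43 days after 2011-08-11 is September 23, 2011.
Tolling adds 16 days: September 23, 2011 + 16 days = October 9, 2011.
Tolling adds 14 days: October 9, 2011 + 14 days = October 23, 2011.
October 23, 2011 is Sunday. The next qualifying day is October 24, 2011.

October 24, 2011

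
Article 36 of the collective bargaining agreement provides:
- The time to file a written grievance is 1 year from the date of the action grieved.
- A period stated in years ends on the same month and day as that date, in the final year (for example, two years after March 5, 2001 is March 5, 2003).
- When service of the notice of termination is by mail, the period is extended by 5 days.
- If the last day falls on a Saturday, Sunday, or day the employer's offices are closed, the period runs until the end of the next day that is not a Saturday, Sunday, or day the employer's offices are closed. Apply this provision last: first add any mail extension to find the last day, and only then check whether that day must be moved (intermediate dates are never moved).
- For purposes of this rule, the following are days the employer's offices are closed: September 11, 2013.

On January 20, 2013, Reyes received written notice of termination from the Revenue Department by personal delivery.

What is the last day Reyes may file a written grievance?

January 20, 2014

1 year after January 20, 2013 is January 20, 2014.
Service was not by mail, so no mail extension applies.
January 20, 2014 is a Monday and not a day the employer's offices are closed, so no extension applies.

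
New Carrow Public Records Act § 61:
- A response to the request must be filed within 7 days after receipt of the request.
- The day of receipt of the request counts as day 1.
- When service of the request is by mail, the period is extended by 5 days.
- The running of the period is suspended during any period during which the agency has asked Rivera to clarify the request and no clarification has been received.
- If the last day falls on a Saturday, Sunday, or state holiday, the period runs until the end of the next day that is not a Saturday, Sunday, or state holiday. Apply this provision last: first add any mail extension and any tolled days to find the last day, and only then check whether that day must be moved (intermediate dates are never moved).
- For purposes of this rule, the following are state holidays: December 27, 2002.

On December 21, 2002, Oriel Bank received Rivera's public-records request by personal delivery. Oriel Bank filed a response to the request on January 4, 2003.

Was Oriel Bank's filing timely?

Counting December 21, 2002 as day 1, day 7 is December 27, 2002.
Service was not by mail, so no mail extension applies.
December 27, 2002 is a listed holiday; December 28, 2002 is Saturday; December 29, 2002 is Sunday. The next qualifying day is December 30, 2002.
The deadline is December 30, 2002; the filing on January 4, 2003 is after that date.

No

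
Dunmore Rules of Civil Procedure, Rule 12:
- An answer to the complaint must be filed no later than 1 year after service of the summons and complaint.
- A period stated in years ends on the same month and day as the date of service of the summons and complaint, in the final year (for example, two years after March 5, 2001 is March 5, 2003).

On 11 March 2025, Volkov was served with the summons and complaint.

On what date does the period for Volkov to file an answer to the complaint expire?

1 year after 11 March 2025 is March 11, 2026.

March 11, 2026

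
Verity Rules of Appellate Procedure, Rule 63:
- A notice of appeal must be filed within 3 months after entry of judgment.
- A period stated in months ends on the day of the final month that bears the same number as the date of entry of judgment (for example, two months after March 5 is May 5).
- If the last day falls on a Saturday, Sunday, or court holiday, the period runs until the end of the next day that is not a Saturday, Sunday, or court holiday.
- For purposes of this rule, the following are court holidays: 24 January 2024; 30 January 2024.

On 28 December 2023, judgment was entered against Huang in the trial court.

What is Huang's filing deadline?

3 months after 28 December 2023 is March 28, 2024.
March 28, 2024 is a Thursday and not a court holiday, so no extension applies.

March 28, 2024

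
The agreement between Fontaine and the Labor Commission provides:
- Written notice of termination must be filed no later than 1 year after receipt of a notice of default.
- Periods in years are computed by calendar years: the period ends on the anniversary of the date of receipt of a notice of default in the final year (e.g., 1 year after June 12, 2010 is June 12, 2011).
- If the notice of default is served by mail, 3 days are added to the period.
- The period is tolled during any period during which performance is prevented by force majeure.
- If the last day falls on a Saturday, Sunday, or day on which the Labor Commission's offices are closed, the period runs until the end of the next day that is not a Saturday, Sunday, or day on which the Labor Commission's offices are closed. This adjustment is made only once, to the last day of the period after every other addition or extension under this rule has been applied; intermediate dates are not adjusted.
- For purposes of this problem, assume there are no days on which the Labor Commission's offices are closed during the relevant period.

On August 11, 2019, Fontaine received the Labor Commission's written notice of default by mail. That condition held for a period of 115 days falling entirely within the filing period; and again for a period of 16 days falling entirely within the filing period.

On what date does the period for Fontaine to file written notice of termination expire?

December 23, 2020

1 year after August 11, 2019 is August 11, 2020.
Service was by mail, adding 3 days: August 11, 2020 + 3 days = August 14, 2020.
Tolling adds 115 days: August 14, 2020 + 115 days = December 7, 2020.
Tolling adds 16 days: December 7, 2020 + 16 days = December 23, 2020.
December 23, 2020 is a Wednesday and not a day on which the Labor Commission's offices are closed, so no extension applies.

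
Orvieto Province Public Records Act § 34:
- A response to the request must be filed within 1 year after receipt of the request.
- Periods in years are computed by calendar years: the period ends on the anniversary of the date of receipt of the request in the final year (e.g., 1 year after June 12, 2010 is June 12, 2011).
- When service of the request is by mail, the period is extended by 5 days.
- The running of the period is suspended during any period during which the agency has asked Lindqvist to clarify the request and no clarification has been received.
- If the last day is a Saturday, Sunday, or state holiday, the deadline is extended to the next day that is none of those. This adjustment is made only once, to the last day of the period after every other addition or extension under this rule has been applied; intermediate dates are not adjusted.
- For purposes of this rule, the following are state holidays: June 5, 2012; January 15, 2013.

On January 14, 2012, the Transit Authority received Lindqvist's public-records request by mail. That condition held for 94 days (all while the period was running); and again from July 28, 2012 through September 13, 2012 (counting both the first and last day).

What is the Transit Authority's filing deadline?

June 10, 2013

1 year after January 14, 2012 is January 14, 2013.
Service was by mail, adding 5 days: January 14, 2013 + 5 days = January 19, 2013.
Tolling adds 94 days: January 19, 2013 + 94 days = April 23, 2013.
From July 28, 2012 through September 13, 2012 inclusive is 48 days; tolling adds 48 days: April 23, 2013 + 48 days = June 10, 2013.
June 10, 2013 is a Monday and not a state holiday, so no extension applies.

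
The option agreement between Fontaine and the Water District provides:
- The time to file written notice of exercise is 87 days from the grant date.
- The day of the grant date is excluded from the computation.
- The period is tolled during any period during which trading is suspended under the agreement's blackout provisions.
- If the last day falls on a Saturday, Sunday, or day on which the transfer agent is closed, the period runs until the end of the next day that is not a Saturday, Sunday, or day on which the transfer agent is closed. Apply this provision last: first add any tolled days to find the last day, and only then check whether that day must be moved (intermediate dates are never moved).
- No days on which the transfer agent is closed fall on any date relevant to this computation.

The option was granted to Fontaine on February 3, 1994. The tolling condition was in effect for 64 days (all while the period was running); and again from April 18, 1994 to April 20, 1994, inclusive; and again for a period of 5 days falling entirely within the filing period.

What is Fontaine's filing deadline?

July 12, 1994

87 days after February 3, 1994 is May 1, 1994.
Tolling adds 64 days: May 1, 1994 + 64 days = July 4, 1994.
From April 18, 1994 through April 20, 1994 inclusive is 3 days; tolling adds 3 days: July 4, 1994 + 3 days = July 7, 1994.
Tolling adds 5 days: July 7, 1994 + 5 days = July 12, 1994.
July 12, 1994 is a Tuesday and not a day on which the transfer agent is closed, so no extension applies.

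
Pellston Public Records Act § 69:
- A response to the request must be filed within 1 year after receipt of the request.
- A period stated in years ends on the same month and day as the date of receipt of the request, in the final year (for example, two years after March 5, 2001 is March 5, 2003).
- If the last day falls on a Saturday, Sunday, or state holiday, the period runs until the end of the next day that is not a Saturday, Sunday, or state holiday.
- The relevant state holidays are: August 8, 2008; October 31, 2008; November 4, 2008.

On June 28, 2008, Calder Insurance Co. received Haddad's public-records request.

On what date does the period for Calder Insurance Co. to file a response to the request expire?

June 29, 2009

1 year after June 28, 2008 is June 28, 2009.
June 28, 2009 is Sunday. The next qualifying day is June 29, 2009.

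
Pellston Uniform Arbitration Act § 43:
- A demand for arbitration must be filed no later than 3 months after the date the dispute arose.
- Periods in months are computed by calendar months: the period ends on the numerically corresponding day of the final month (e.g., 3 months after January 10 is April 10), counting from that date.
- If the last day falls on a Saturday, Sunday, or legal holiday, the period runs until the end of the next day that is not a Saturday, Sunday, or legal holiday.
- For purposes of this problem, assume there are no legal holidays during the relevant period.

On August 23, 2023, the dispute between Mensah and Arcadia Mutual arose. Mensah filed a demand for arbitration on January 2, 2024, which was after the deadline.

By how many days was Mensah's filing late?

3 months after August 23, 2023 is November 23, 2023.
November 23, 2023 is a Thursday and not a legal holiday, so no extension applies.
The deadline is November 23, 2023; from November 23, 2023 to January 2, 2024 is 40 days.

40 days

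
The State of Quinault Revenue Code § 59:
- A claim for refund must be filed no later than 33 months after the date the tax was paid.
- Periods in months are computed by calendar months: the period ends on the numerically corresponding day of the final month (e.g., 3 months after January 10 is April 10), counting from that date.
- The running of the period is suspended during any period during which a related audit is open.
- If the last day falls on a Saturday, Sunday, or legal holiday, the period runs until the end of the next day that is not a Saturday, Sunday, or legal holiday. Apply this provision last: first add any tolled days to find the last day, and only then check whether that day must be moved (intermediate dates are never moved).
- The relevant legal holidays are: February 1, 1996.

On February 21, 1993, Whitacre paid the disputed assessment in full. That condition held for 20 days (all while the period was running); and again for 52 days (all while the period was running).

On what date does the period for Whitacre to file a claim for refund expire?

February 2, 1996

33 months after February 21, 1993 is November 21, 1995.
Tolling adds 20 days: November 21, 1995 + 20 days = December 11, 1995.
Tolling adds 52 days: December 11, 1995 + 52 days = February 1, 1996.
February 1, 1996 is a listed holiday. The next qualifying day is February 2, 1996.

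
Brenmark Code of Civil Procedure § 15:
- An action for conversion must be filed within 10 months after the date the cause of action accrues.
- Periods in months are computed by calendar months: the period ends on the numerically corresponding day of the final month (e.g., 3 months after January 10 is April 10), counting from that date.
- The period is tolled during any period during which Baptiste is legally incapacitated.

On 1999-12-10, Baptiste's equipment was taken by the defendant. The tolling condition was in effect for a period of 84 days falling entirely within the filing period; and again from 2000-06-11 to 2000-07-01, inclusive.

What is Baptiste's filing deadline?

January 23, 2001

10 months after 1999-12-10 is October 10, 2000.
Tolling adds 84 days: October 10, 2000 + 84 days = January 2, 2001.
From June 11, 2000 through July 1, 2000 inclusive is 21 days; tolling adds 21 days: January 2, 2001 + 21 days = January 23, 2001.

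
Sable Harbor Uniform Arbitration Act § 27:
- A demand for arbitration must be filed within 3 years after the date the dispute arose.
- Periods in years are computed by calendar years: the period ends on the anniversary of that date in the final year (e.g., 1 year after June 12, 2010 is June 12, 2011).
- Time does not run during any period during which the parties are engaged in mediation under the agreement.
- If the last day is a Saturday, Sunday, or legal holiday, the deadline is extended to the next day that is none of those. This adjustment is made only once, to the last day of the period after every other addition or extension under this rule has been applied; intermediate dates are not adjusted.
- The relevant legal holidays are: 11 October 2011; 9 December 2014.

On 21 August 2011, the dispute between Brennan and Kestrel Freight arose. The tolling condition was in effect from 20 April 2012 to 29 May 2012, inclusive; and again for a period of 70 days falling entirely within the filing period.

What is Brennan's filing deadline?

December 10, 2014

3 years after 21 August 2011 is August 21, 2014.
From April 20, 2012 through May 29, 2012 inclusive is 40 days; tolling adds 40 days: August 21, 2014 + 40 days = September 30, 2014.
Tolling adds 70 days: September 30, 2014 + 70 days = December 9, 2014.
December 9, 2014 is a listed holiday. The next qualifying day is December 10, 2014.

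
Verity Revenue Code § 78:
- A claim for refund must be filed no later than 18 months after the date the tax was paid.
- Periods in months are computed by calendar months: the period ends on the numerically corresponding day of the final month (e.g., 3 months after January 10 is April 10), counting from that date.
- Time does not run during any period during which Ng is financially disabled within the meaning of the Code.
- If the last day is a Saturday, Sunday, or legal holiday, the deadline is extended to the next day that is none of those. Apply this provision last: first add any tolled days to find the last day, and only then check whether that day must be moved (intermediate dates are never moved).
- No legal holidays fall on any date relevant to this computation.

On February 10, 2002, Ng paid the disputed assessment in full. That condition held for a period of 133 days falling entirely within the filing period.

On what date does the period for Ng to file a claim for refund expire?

18 months after February 10, 2002 is August 10, 2003.
Tolling adds 133 days: August 10, 2003 + 133 days = December 21, 2003.
December 21, 2003 is Sunday. The next qualifying day is December 22, 2003.

December 22, 2003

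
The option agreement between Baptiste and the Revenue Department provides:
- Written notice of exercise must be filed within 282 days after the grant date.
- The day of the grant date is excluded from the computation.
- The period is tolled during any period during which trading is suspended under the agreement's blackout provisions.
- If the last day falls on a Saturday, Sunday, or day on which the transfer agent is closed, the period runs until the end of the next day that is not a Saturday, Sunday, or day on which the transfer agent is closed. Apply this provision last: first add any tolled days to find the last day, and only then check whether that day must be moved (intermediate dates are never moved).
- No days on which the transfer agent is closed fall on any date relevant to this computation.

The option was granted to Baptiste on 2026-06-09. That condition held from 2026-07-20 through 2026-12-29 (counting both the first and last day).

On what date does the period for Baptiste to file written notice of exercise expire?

August 30, 2027

282 days after 2026-06-09 is March 18, 2027.
From July 20, 2026 through December 29, 2026 inclusive is 163 days; tolling adds 163 days: March 18, 2027 + 163 days = August 28, 2027.
August 28, 2027 is Saturday; August 29, 2027 is Sunday. The next qualifying day is August 30, 2027.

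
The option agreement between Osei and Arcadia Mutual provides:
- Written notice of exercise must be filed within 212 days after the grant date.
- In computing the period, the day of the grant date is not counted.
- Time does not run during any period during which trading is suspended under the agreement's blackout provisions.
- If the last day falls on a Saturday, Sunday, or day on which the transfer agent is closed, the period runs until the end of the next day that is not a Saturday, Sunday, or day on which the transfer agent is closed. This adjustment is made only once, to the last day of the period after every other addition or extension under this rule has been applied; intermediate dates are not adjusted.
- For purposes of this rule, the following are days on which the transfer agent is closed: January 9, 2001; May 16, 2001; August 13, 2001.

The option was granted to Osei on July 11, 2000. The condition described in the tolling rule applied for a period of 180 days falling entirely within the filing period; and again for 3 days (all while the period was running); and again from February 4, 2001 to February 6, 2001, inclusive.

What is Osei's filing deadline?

August 14, 2001

212 days after July 11, 2000 is February 8, 2001.
Tolling adds 180 days: February 8, 2001 + 180 days = August 7, 2001.
Tolling adds 3 days: August 7, 2001 + 3 days = August 10, 2001.
From February 4, 2001 through February 6, 2001 inclusive is 3 days; tolling adds 3 days: August 10, 2001 + 3 days = August 13, 2001.
August 13, 2001 is a listed holiday. The next qualifying day is August 14, 2001.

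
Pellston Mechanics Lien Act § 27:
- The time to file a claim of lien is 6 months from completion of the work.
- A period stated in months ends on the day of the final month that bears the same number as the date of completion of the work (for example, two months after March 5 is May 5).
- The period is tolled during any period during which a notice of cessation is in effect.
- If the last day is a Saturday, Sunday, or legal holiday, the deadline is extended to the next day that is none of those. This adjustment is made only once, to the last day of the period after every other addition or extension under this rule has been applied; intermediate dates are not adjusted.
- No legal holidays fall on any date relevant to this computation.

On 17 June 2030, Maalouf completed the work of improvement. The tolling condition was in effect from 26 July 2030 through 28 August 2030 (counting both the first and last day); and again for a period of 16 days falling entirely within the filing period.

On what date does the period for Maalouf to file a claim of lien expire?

6 months after 17 June 2030 is December 17, 2030.
From July 26, 2030 through August 28, 2030 inclusive is 34 days; tolling adds 34 days: December 17, 2030 + 34 days = January 20, 2031.
Tolling adds 16 days: January 20, 2031 + 16 days = February 5, 2031.
February 5, 2031 is a Wednesday and not a legal holiday, so no extension applies.

February 5, 2031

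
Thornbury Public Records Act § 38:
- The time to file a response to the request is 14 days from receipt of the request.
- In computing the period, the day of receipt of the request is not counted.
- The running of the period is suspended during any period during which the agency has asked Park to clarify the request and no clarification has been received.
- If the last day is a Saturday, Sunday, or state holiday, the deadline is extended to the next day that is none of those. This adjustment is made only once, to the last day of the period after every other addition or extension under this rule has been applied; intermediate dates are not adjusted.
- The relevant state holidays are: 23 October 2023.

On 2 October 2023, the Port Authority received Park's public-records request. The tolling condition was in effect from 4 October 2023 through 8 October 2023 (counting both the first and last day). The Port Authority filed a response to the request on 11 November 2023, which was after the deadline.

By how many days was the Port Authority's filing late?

14 days after 2 October 2023 is October 16, 2023.
From October 4, 2023 through October 8, 2023 inclusive is 5 days; tolling adds 5 days: October 16, 2023 + 5 days = October 21, 2023.
October 21, 2023 is Saturday; October 22, 2023 is Sunday; October 23, 2023 is a listed holiday. The next qualifying day is October 24, 2023.
The deadline is October 24, 2023; from October 24, 2023 to November 11, 2023 is 18 days.

18 days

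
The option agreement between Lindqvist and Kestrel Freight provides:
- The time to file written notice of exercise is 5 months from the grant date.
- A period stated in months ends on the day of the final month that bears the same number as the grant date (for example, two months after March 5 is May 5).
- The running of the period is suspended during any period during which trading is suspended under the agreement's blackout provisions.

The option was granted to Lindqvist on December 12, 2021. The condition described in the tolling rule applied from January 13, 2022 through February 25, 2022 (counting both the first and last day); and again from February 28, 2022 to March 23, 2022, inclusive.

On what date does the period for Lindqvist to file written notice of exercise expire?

5 months after December 12, 2021 is May 12, 2022.
From January 13, 2022 through February 25, 2022 inclusive is 44 days; tolling adds 44 days: May 12, 2022 + 44 days = June 25, 2022.
From February 28, 2022 through March 23, 2022 inclusive is 24 days; tolling adds 24 days: June 25, 2022 + 24 days = July 19, 2022.

July 19, 2022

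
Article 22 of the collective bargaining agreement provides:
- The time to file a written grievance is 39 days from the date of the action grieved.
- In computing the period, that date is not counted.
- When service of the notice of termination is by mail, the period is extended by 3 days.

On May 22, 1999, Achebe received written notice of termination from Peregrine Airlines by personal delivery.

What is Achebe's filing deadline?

39 days after May 22, 1999 is June 30, 1999.
Service was not by mail, so no mail extension applies.

June 30, 1999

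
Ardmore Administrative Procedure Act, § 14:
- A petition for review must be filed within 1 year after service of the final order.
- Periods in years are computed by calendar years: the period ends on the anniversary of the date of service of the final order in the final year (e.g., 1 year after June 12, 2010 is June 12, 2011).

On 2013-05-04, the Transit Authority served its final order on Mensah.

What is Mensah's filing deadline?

May 4, 2014

1 year after 2013-05-04 is May 4, 2014.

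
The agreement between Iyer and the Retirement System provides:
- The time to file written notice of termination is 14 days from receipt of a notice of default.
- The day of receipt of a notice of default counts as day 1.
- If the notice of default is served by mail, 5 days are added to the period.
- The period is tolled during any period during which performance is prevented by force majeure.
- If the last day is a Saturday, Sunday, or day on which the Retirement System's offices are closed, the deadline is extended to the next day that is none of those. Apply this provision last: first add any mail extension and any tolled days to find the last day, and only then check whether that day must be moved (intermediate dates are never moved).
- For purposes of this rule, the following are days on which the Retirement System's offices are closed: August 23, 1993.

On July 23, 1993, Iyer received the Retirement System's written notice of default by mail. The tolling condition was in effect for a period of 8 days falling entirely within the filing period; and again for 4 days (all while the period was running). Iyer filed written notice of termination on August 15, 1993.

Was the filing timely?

Yes

Counting July 23, 1993 as day 1, day 14 is August 5, 1993.
Service was by mail, adding 5 days: August 5, 1993 + 5 days = August 10, 1993.
Tolling adds 8 days: August 10, 1993 + 8 days = August 18, 1993.
Tolling adds 4 days: August 18, 1993 + 4 days = August 22, 1993.
August 22, 1993 is Sunday; August 23, 1993 is a listed holiday. The next qualifying day is August 24, 1993.
The deadline is August 24, 1993; the filing on August 15, 1993 is on or before that date.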